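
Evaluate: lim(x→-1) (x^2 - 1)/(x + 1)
This is a standard limit.

Factor or rationalize the expression:
  lim(x→-1) (x^2 - 1)/(x + 1) = -2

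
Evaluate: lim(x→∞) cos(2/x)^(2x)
This is an exponential indeterminate form.

For exponential indeterminate forms, take the natural log:
  Let L = lim(x→∞) cos(2/x)^(2x)
  Then ln(L) = lim(x→∞) [exponent × ln(base)]
  Evaluate using L'Hôpital or standard limits, then exponentiate.
  L = 1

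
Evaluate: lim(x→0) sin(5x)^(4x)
This is an exponential indeterminate form.

For exponential indeterminate forms, take the natural log:
  Let L = lim(x→0) sin(5x)^(4x)
  Then ln(L) = lim(x→0) [exponent × ln(base)]
  Evaluate using L'Hôpital or standard limits, then exponentiate.
  L = 1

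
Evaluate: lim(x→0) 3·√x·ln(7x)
This is a 0·∞ indeterminate form.

Rewrite 0·∞ as a quotient (0/0 or ∞/∞ form), then apply L'Hôpital's rule:
  lim(x→0) 3·√x·ln(7x) = 0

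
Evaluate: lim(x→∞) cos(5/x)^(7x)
This is an exponential indeterminate form.

For exponential indeterminate forms, take the natural log:
  Let L = lim(x→∞) cos(5/x)^(7x)
  Then ln(L) = lim(x→∞) [exponent × ln(base)]
  Evaluate using L'Hôpital or standard limits, then exponentiate.
  L = 1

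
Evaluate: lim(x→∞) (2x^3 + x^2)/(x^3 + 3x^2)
This is an ∞/∞ indeterminate form.

Apply L'Hôpital's rule: differentiate numerator and denominator separately.
  f(x) = 2·x^3 + x^2   ⇒   f'(x) = 6·x^2 + 2·x
  g(x) = x^3 + 3·x^2   ⇒   g'(x) = 3·x^2 + 6·x
  lim(x→∞) f'(x)/g'(x) = lim(x→∞) (6·x^2 + 2·x)/(3·x^2 + 6·x)
  = 2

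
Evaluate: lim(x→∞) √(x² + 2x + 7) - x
This is an ∞-∞ indeterminate form.

Combine fractions or rationalize to convert ∞-∞ to 0/0 form:
  lim(x→∞) √(x² + 2x + 7) - x = 1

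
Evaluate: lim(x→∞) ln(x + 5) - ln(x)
This is an ∞-∞ indeterminate form.

Combine fractions or rationalize to convert ∞-∞ to 0/0 form:
  lim(x→∞) ln(x + 5) - ln(x) = 0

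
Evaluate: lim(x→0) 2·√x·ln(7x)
This is a 0·∞ indeterminate form.

Rewrite 0·∞ as a quotient (0/0 or ∞/∞ form), then apply L'Hôpital's rule:
  lim(x→0) 2·√x·ln(7x) = 0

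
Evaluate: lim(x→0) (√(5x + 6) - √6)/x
This is a standard limit.

Factor or rationalize the expression:
  lim(x→0) (√(5x + 6) - √6)/x = 5·sqrt(6)/12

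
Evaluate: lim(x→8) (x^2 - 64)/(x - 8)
This is a standard limit.

Factor or rationalize the expression:
  lim(x→8) (x^2 - 64)/(x - 8) = 16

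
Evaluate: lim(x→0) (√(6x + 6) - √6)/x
This is a standard limit.

Factor or rationalize the expression:
  lim(x→0) (√(6x + 6) - √6)/x = sqrt(6)/2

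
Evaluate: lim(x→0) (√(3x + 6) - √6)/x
This is a standard limit.

Factor or rationalize the expression:
  lim(x→0) (√(3x + 6) - √6)/x = sqrt(6)/4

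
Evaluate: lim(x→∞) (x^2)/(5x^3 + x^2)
This is an ∞/∞ indeterminate form.

Apply L'Hôpital's rule: differentiate numerator and denominator separately.
  f(x) = x^2   ⇒   f'(x) = 2·x
  g(x) = 5·x^3 + x^2   ⇒   g'(x) = 15·x^2 + 2·x
  lim(x→∞) f'(x)/g'(x) = lim(x→∞) (2·x)/(15·x^2 + 2·x)
  = 0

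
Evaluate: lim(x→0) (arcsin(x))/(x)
This is a 0/0 indeterminate form.

Apply L'Hôpital's rule: differentiate numerator and denominator separately.
  f(x) = asin(x)   ⇒   f'(x) = 1/sqrt(1 - x^2)
  g(x) = x   ⇒   g'(x) = 1
  lim(x→0) f'(x)/g'(x) = lim(x→0) (1/sqrt(1 - x^2))/(1)
  = 1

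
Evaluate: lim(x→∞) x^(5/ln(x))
This is an exponential indeterminate form.

For exponential indeterminate forms, take the natural log:
  Let L = lim(x→∞) x^(5/ln(x))
  Then ln(L) = lim(x→∞) [exponent × ln(base)]
  Evaluate using L'Hôpital or standard limits, then exponentiate.
  L = e^(5)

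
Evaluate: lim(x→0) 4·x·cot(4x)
This is a 0·∞ indeterminate form.

Rewrite 0·∞ as a quotient (0/0 or ∞/∞ form), then apply L'Hôpital's rule:
  lim(x→0) 4·x·cot(4x) = 1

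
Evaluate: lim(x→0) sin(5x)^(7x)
This is an exponential indeterminate form.

For exponential indeterminate forms, take the natural log:
  Let L = lim(x→0) sin(5x)^(7x)
  Then ln(L) = lim(x→0) [exponent × ln(base)]
  Evaluate using L'Hôpital or standard limits, then exponentiate.
  L = 1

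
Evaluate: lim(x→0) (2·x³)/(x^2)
This is a 0/0 indeterminate form.

Apply L'Hôpital's rule: differentiate numerator and denominator separately.
  f(x) = 2·x^3   ⇒   f'(x) = 6·x^2
  g(x) = x^2   ⇒   g'(x) = 2·x
  lim(x→0) f'(x)/g'(x) = lim(x→0) (6·x^2)/(2·x)
  = 0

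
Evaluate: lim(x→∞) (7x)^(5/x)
This is an exponential indeterminate form.

For exponential indeterminate forms, take the natural log:
  Let L = lim(x→∞) (7x)^(5/x)
  Then ln(L) = lim(x→∞) [exponent × ln(base)]
  Evaluate using L'Hôpital or standard limits, then exponentiate.
  L = 1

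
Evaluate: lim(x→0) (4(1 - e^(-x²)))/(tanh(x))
This is a 0/0 indeterminate form.

Apply L'Hôpital's rule: differentiate numerator and denominator separately.
  f(x) = 4 - 4·e^(-x^2)   ⇒   f'(x) = 8·x·e^(-x^2)
  g(x) = tanh(x)   ⇒   g'(x) = 1 - tanh(x)^2
  lim(x→0) f'(x)/g'(x) = lim(x→0) (8·x·e^(-x^2))/(1 - tanh(x)^2)
  = 0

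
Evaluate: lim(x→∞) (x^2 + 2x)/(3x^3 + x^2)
This is an ∞/∞ indeterminate form.

Apply L'Hôpital's rule: differentiate numerator and denominator separately.
  f(x) = x^2 + 2·x   ⇒   f'(x) = 2·x + 2
  g(x) = 3·x^3 + x^2   ⇒   g'(x) = 9·x^2 + 2·x
  lim(x→∞) f'(x)/g'(x) = lim(x→∞) (2·x + 2)/(9·x^2 + 2·x)
  = 0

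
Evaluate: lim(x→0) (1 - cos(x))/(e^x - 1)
This is a 0/0 indeterminate form.

Apply L'Hôpital's rule: differentiate numerator and denominator separately.
  f(x) = 1 - cos(x)   ⇒   f'(x) = sin(x)
  g(x) = e^(x) - 1   ⇒   g'(x) = e^(x)
  lim(x→0) f'(x)/g'(x) = lim(x→0) (sin(x))/(e^(x))
  = 0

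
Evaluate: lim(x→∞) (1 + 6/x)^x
This is an exponential indeterminate form.

For exponential indeterminate forms, take the natural log:
  Let L = lim(x→∞) (1 + 6/x)^x
  Then ln(L) = lim(x→∞) [exponent × ln(base)]
  Evaluate using L'Hôpital or standard limits, then exponentiate.
  L = e^(6)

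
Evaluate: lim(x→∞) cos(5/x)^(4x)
This is an exponential indeterminate form.

For exponential indeterminate forms, take the natural log:
  Let L = lim(x→∞) cos(5/x)^(4x)
  Then ln(L) = lim(x→∞) [exponent × ln(base)]
  Evaluate using L'Hôpital or standard limits, then exponentiate.
  L = 1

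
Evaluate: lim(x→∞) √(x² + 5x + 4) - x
This is an ∞-∞ indeterminate form.

Combine fractions or rationalize to convert ∞-∞ to 0/0 form:
  lim(x→∞) √(x² + 5x + 4) - x = 5/2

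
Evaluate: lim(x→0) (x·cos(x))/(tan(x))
This is a 0/0 indeterminate form.

Apply L'Hôpital's rule: differentiate numerator and denominator separately.
  f(x) = x·cos(x)   ⇒   f'(x) = -x·sin(x) + cos(x)
  g(x) = tan(x)   ⇒   g'(x) = tan(x)^2 + 1
  lim(x→0) f'(x)/g'(x) = lim(x→0) (-x·sin(x) + cos(x))/(tan(x)^2 + 1)
  = 1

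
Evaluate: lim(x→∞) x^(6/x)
This is an exponential indeterminate form.

For exponential indeterminate forms, take the natural log:
  Let L = lim(x→∞) x^(6/x)
  Then ln(L) = lim(x→∞) [exponent × ln(base)]
  Evaluate using L'Hôpital or standard limits, then exponentiate.
  L = 1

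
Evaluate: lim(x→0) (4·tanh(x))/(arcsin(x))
This is a 0/0 indeterminate form.

Apply L'Hôpital's rule: differentiate numerator and denominator separately.
  f(x) = 4·tanh(x)   ⇒   f'(x) = 4 - 4·tanh(x)^2
  g(x) = asin(x)   ⇒   g'(x) = 1/sqrt(1 - x^2)
  lim(x→0) f'(x)/g'(x) = lim(x→0) (4 - 4·tanh(x)^2)/(1/sqrt(1 - x^2))
  = 4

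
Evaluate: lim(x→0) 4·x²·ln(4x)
This is a 0·∞ indeterminate form.

Rewrite 0·∞ as a quotient (0/0 or ∞/∞ form), then apply L'Hôpital's rule:
  lim(x→0) 4·x²·ln(4x) = 0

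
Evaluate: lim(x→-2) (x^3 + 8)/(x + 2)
This is a standard limit.

Factor or rationalize the expression:
  lim(x→-2) (x^3 + 8)/(x + 2) = 12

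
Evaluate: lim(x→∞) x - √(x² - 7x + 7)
This is an ∞-∞ indeterminate form.

Combine fractions or rationalize to convert ∞-∞ to 0/0 form:
  lim(x→∞) x - √(x² - 7x + 7) = 7/2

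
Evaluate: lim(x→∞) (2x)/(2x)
This is an ∞/∞ indeterminate form.

Apply L'Hôpital's rule: differentiate numerator and denominator separately.
  f(x) = 2·x   ⇒   f'(x) = 2
  g(x) = 2·x   ⇒   g'(x) = 2
  lim(x→∞) f'(x)/g'(x) = lim(x→∞) (2)/(2)
  = 1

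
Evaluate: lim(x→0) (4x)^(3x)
This is an exponential indeterminate form.

For exponential indeterminate forms, take the natural log:
  Let L = lim(x→0) (4x)^(3x)
  Then ln(L) = lim(x→0) [exponent × ln(base)]
  Evaluate using L'Hôpital or standard limits, then exponentiate.
  L = 1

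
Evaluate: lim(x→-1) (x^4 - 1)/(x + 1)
This is a standard limit.

Factor or rationalize the expression:
  lim(x→-1) (x^4 - 1)/(x + 1) = -4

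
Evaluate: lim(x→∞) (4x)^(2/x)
This is an exponential indeterminate form.

For exponential indeterminate forms, take the natural log:
  Let L = lim(x→∞) (4x)^(2/x)
  Then ln(L) = lim(x→∞) [exponent × ln(base)]
  Evaluate using L'Hôpital or standard limits, then exponentiate.
  L = 1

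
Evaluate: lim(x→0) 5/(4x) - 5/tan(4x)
This is an ∞-∞ indeterminate form.

Combine fractions or rationalize to convert ∞-∞ to 0/0 form:
  lim(x→0) 5/(4x) - 5/tan(4x) = 0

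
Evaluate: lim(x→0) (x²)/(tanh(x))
This is a 0/0 indeterminate form.

Apply L'Hôpital's rule: differentiate numerator and denominator separately.
  f(x) = x^2   ⇒   f'(x) = 2·x
  g(x) = tanh(x)   ⇒   g'(x) = 1 - tanh(x)^2
  lim(x→0) f'(x)/g'(x) = lim(x→0) (2·x)/(1 - tanh(x)^2)
  = 0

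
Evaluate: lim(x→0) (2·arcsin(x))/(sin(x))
This is a 0/0 indeterminate form.

Apply L'Hôpital's rule: differentiate numerator and denominator separately.
  f(x) = 2·asin(x)   ⇒   f'(x) = 2/sqrt(1 - x^2)
  g(x) = sin(x)   ⇒   g'(x) = cos(x)
  lim(x→0) f'(x)/g'(x) = lim(x→0) (2/sqrt(1 - x^2))/(cos(x))
  = 2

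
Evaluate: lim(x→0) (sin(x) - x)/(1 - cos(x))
This is a 0/0 indeterminate form.

Apply L'Hôpital's rule: differentiate numerator and denominator separately.
  f(x) = -x + sin(x)   ⇒   f'(x) = cos(x) - 1
  g(x) = 1 - cos(x)   ⇒   g'(x) = sin(x)
  lim(x→0) f'(x)/g'(x) = lim(x→0) (cos(x) - 1)/(sin(x))
  = 0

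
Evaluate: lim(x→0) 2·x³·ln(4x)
This is a 0·∞ indeterminate form.

Rewrite 0·∞ as a quotient (0/0 or ∞/∞ form), then apply L'Hôpital's rule:
  lim(x→0) 2·x³·ln(4x) = 0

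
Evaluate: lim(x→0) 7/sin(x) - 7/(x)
This is an ∞-∞ indeterminate form.

Combine fractions or rationalize to convert ∞-∞ to 0/0 form:
  lim(x→0) 7/sin(x) - 7/(x) = 0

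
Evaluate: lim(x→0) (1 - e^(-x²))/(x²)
This is a 0/0 indeterminate form.

Apply L'Hôpital's rule: differentiate numerator and denominator separately.
  f(x) = 1 - e^(-x^2)   ⇒   f'(x) = 2·x·e^(-x^2)
  g(x) = x^2   ⇒   g'(x) = 2·x
  lim(x→0) f'(x)/g'(x) = lim(x→0) (2·x·e^(-x^2))/(2·x)
  = 1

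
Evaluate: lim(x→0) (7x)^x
This is an exponential indeterminate form.

For exponential indeterminate forms, take the natural log:
  Let L = lim(x→0) (7x)^x
  Then ln(L) = lim(x→0) [exponent × ln(base)]
  Evaluate using L'Hôpital or standard limits, then exponentiate.
  L = 1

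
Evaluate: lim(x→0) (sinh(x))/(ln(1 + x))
This is a 0/0 indeterminate form.

Apply L'Hôpital's rule: differentiate numerator and denominator separately.
  f(x) = sinh(x)   ⇒   f'(x) = cosh(x)
  g(x) = ln(x + 1)   ⇒   g'(x) = 1/(x + 1)
  lim(x→0) f'(x)/g'(x) = lim(x→0) (cosh(x))/(1/(x + 1))
  = 1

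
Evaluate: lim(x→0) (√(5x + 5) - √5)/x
This is a standard limit.

Factor or rationalize the expression:
  lim(x→0) (√(5x + 5) - √5)/x = sqrt(5)/2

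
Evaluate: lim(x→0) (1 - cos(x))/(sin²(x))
This is a 0/0 indeterminate form.

Apply L'Hôpital's rule: differentiate numerator and denominator separately.
  f(x) = 1 - cos(x)   ⇒   f'(x) = sin(x)
  g(x) = sin(x)^2   ⇒   g'(x) = 2·sin(x)·cos(x)
  lim(x→0) f'(x)/g'(x) = lim(x→0) (sin(x))/(2·sin(x)·cos(x))
  = 1/2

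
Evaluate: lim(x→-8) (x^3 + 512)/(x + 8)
This is a standard limit.

Factor or rationalize the expression:
  lim(x→-8) (x^3 + 512)/(x + 8) = 192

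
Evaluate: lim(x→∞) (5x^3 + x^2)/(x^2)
This is an ∞/∞ indeterminate form.

Apply L'Hôpital's rule: differentiate numerator and denominator separately.
  f(x) = 5·x^3 + x^2   ⇒   f'(x) = 15·x^2 + 2·x
  g(x) = x^2   ⇒   g'(x) = 2·x
  lim(x→∞) f'(x)/g'(x) = lim(x→∞) (15·x^2 + 2·x)/(2·x)
  = ∞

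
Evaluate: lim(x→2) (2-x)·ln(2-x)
This is a 0·∞ indeterminate form.

Rewrite 0·∞ as a quotient (0/0 or ∞/∞ form), then apply L'Hôpital's rule:
  lim(x→2) (2-x)·ln(2-x) = 0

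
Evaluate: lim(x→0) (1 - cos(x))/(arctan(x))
This is a 0/0 indeterminate form.

Apply L'Hôpital's rule: differentiate numerator and denominator separately.
  f(x) = 1 - cos(x)   ⇒   f'(x) = sin(x)
  g(x) = atan(x)   ⇒   g'(x) = 1/(x^2 + 1)
  lim(x→0) f'(x)/g'(x) = lim(x→0) (sin(x))/(1/(x^2 + 1))
  = 0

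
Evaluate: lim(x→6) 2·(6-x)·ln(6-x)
This is a 0·∞ indeterminate form.

Rewrite 0·∞ as a quotient (0/0 or ∞/∞ form), then apply L'Hôpital's rule:
  lim(x→6) 2·(6-x)·ln(6-x) = 0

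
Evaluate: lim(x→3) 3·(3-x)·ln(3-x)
This is a 0·∞ indeterminate form.

Rewrite 0·∞ as a quotient (0/0 or ∞/∞ form), then apply L'Hôpital's rule:
  lim(x→3) 3·(3-x)·ln(3-x) = 0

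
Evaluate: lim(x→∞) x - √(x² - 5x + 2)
This is an ∞-∞ indeterminate form.

Combine fractions or rationalize to convert ∞-∞ to 0/0 form:
  lim(x→∞) x - √(x² - 5x + 2) = 5/2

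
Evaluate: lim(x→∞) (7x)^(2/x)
This is an exponential indeterminate form.

For exponential indeterminate forms, take the natural log:
  Let L = lim(x→∞) (7x)^(2/x)
  Then ln(L) = lim(x→∞) [exponent × ln(base)]
  Evaluate using L'Hôpital or standard limits, then exponentiate.
  L = 1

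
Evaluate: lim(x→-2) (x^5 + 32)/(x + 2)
This is a standard limit.

Factor or rationalize the expression:
  lim(x→-2) (x^5 + 32)/(x + 2) = 80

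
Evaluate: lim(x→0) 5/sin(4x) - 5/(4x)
This is an ∞-∞ indeterminate form.

Combine fractions or rationalize to convert ∞-∞ to 0/0 form:
  lim(x→0) 5/sin(4x) - 5/(4x) = 0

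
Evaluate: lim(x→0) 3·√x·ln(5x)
This is a 0·∞ indeterminate form.

Rewrite 0·∞ as a quotient (0/0 or ∞/∞ form), then apply L'Hôpital's rule:
  lim(x→0) 3·√x·ln(5x) = 0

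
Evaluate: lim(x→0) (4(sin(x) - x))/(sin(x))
This is a 0/0 indeterminate form.

Apply L'Hôpital's rule: differentiate numerator and denominator separately.
  f(x) = -4·x + 4·sin(x)   ⇒   f'(x) = 4·cos(x) - 4
  g(x) = sin(x)   ⇒   g'(x) = cos(x)
  lim(x→0) f'(x)/g'(x) = lim(x→0) (4·cos(x) - 4)/(cos(x))
  = 0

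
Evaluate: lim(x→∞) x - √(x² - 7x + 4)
This is an ∞-∞ indeterminate form.

Combine fractions or rationalize to convert ∞-∞ to 0/0 form:
  lim(x→∞) x - √(x² - 7x + 4) = 7/2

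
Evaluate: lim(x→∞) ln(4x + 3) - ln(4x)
This is an ∞-∞ indeterminate form.

Combine fractions or rationalize to convert ∞-∞ to 0/0 form:
  lim(x→∞) ln(4x + 3) - ln(4x) = 0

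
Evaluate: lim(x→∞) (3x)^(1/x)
This is an exponential indeterminate form.

For exponential indeterminate forms, take the natural log:
  Let L = lim(x→∞) (3x)^(1/x)
  Then ln(L) = lim(x→∞) [exponent × ln(base)]
  Evaluate using L'Hôpital or standard limits, then exponentiate.
  L = 1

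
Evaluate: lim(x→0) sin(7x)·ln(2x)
This is a 0·∞ indeterminate form.

Rewrite 0·∞ as a quotient (0/0 or ∞/∞ form), then apply L'Hôpital's rule:
  lim(x→0) sin(7x)·ln(2x) = 0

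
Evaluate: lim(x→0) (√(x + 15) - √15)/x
This is a standard limit.

Factor or rationalize the expression:
  lim(x→0) (√(x + 15) - √15)/x = sqrt(15)/30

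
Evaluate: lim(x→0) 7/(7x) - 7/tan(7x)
This is an ∞-∞ indeterminate form.

Combine fractions or rationalize to convert ∞-∞ to 0/0 form:
  lim(x→0) 7/(7x) - 7/tan(7x) = 0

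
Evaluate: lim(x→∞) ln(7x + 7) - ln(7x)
This is an ∞-∞ indeterminate form.

Combine fractions or rationalize to convert ∞-∞ to 0/0 form:
  lim(x→∞) ln(7x + 7) - ln(7x) = 0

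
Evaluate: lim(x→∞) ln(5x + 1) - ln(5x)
This is an ∞-∞ indeterminate form.

Combine fractions or rationalize to convert ∞-∞ to 0/0 form:
  lim(x→∞) ln(5x + 1) - ln(5x) = 0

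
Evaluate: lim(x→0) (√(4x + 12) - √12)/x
This is a standard limit.

Factor or rationalize the expression:
  lim(x→0) (√(4x + 12) - √12)/x = sqrt(3)/3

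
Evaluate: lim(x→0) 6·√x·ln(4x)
This is a 0·∞ indeterminate form.

Rewrite 0·∞ as a quotient (0/0 or ∞/∞ form), then apply L'Hôpital's rule:
  lim(x→0) 6·√x·ln(4x) = 0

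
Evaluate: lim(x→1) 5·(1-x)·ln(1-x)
This is a 0·∞ indeterminate form.

Rewrite 0·∞ as a quotient (0/0 or ∞/∞ form), then apply L'Hôpital's rule:
  lim(x→1) 5·(1-x)·ln(1-x) = 0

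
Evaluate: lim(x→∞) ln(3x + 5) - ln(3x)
This is an ∞-∞ indeterminate form.

Combine fractions or rationalize to convert ∞-∞ to 0/0 form:
  lim(x→∞) ln(3x + 5) - ln(3x) = 0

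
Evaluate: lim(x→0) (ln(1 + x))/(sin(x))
This is a 0/0 indeterminate form.

Apply L'Hôpital's rule: differentiate numerator and denominator separately.
  f(x) = ln(x + 1)   ⇒   f'(x) = 1/(x + 1)
  g(x) = sin(x)   ⇒   g'(x) = cos(x)
  lim(x→0) f'(x)/g'(x) = lim(x→0) (1/(x + 1))/(cos(x))
  = 1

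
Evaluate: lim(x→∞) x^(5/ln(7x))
This is an exponential indeterminate form.

For exponential indeterminate forms, take the natural log:
  Let L = lim(x→∞) x^(5/ln(7x))
  Then ln(L) = lim(x→∞) [exponent × ln(base)]
  Evaluate using L'Hôpital or standard limits, then exponentiate.
  L = e^(5)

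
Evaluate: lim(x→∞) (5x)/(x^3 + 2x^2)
This is an ∞/∞ indeterminate form.

Apply L'Hôpital's rule: differentiate numerator and denominator separately.
  f(x) = 5·x   ⇒   f'(x) = 5
  g(x) = x^3 + 2·x^2   ⇒   g'(x) = 3·x^2 + 4·x
  lim(x→∞) f'(x)/g'(x) = lim(x→∞) (5)/(3·x^2 + 4·x)
  = 0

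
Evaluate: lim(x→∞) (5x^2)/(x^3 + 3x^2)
This is an ∞/∞ indeterminate form.

Apply L'Hôpital's rule: differentiate numerator and denominator separately.
  f(x) = 5·x^2   ⇒   f'(x) = 10·x
  g(x) = x^3 + 3·x^2   ⇒   g'(x) = 3·x^2 + 6·x
  lim(x→∞) f'(x)/g'(x) = lim(x→∞) (10·x)/(3·x^2 + 6·x)
  = 0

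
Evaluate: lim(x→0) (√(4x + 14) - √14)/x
This is a standard limit.

Factor or rationalize the expression:
  lim(x→0) (√(4x + 14) - √14)/x = sqrt(14)/7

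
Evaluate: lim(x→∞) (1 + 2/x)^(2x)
This is an exponential indeterminate form.

For exponential indeterminate forms, take the natural log:
  Let L = lim(x→∞) (1 + 2/x)^(2x)
  Then ln(L) = lim(x→∞) [exponent × ln(base)]
  Evaluate using L'Hôpital or standard limits, then exponentiate.
  L = e^(4)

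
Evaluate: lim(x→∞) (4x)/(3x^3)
This is an ∞/∞ indeterminate form.

Apply L'Hôpital's rule: differentiate numerator and denominator separately.
  f(x) = 4·x   ⇒   f'(x) = 4
  g(x) = 3·x^3   ⇒   g'(x) = 9·x^2
  lim(x→∞) f'(x)/g'(x) = lim(x→∞) (4)/(9·x^2)
  = 0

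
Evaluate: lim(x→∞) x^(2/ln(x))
This is an exponential indeterminate form.

For exponential indeterminate forms, take the natural log:
  Let L = lim(x→∞) x^(2/ln(x))
  Then ln(L) = lim(x→∞) [exponent × ln(base)]
  Evaluate using L'Hôpital or standard limits, then exponentiate.
  L = e²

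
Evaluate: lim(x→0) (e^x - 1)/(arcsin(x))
This is a 0/0 indeterminate form.

Apply L'Hôpital's rule: differentiate numerator and denominator separately.
  f(x) = e^(x) - 1   ⇒   f'(x) = e^(x)
  g(x) = asin(x)   ⇒   g'(x) = 1/sqrt(1 - x^2)
  lim(x→0) f'(x)/g'(x) = lim(x→0) (e^(x))/(1/sqrt(1 - x^2))
  = 1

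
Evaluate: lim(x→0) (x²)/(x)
This is a 0/0 indeterminate form.

Apply L'Hôpital's rule: differentiate numerator and denominator separately.
  f(x) = x^2   ⇒   f'(x) = 2·x
  g(x) = x   ⇒   g'(x) = 1
  lim(x→0) f'(x)/g'(x) = lim(x→0) (2·x)/(1)
  = 0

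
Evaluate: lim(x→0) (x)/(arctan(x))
This is a 0/0 indeterminate form.

Apply L'Hôpital's rule: differentiate numerator and denominator separately.
  f(x) = x   ⇒   f'(x) = 1
  g(x) = atan(x)   ⇒   g'(x) = 1/(x^2 + 1)
  lim(x→0) f'(x)/g'(x) = lim(x→0) (1)/(1/(x^2 + 1))
  = 1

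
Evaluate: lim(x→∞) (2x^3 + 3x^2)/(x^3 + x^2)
This is an ∞/∞ indeterminate form.

Apply L'Hôpital's rule: differentiate numerator and denominator separately.
  f(x) = 2·x^3 + 3·x^2   ⇒   f'(x) = 6·x^2 + 6·x
  g(x) = x^3 + x^2   ⇒   g'(x) = 3·x^2 + 2·x
  lim(x→∞) f'(x)/g'(x) = lim(x→∞) (6·x^2 + 6·x)/(3·x^2 + 2·x)
  = 2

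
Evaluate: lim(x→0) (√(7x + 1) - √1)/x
This is a standard limit.

Factor or rationalize the expression:
  lim(x→0) (√(7x + 1) - √1)/x = 7/2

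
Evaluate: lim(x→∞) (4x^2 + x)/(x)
This is an ∞/∞ indeterminate form.

Apply L'Hôpital's rule: differentiate numerator and denominator separately.
  f(x) = 4·x^2 + x   ⇒   f'(x) = 8·x + 1
  g(x) = x   ⇒   g'(x) = 1
  lim(x→∞) f'(x)/g'(x) = lim(x→∞) (8·x + 1)/(1)
  = ∞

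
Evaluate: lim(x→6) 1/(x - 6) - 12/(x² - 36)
This is an ∞-∞ indeterminate form.

Combine fractions or rationalize to convert ∞-∞ to 0/0 form:
  lim(x→6) 1/(x - 6) - 12/(x² - 36) = 1/12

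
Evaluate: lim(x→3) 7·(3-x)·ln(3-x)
This is a 0·∞ indeterminate form.

Rewrite 0·∞ as a quotient (0/0 or ∞/∞ form), then apply L'Hôpital's rule:
  lim(x→3) 7·(3-x)·ln(3-x) = 0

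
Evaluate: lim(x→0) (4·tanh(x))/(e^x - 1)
This is a 0/0 indeterminate form.

Apply L'Hôpital's rule: differentiate numerator and denominator separately.
  f(x) = 4·tanh(x)   ⇒   f'(x) = 4 - 4·tanh(x)^2
  g(x) = e^(x) - 1   ⇒   g'(x) = e^(x)
  lim(x→0) f'(x)/g'(x) = lim(x→0) (4 - 4·tanh(x)^2)/(e^(x))
  = 4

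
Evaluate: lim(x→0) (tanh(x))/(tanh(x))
This is a 0/0 indeterminate form.

Apply L'Hôpital's rule: differentiate numerator and denominator separately.
  f(x) = tanh(x)   ⇒   f'(x) = 1 - tanh(x)^2
  g(x) = tanh(x)   ⇒   g'(x) = 1 - tanh(x)^2
  lim(x→0) f'(x)/g'(x) = lim(x→0) (1 - tanh(x)^2)/(1 - tanh(x)^2)
  = 1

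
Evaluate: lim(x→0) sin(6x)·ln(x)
This is a 0·∞ indeterminate form.

Rewrite 0·∞ as a quotient (0/0 or ∞/∞ form), then apply L'Hôpital's rule:
  lim(x→0) sin(6x)·ln(x) = 0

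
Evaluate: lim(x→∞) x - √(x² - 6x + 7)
This is an ∞-∞ indeterminate form.

Combine fractions or rationalize to convert ∞-∞ to 0/0 form:
  lim(x→∞) x - √(x² - 6x + 7) = 3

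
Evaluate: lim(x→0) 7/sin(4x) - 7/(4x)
This is an ∞-∞ indeterminate form.

Combine fractions or rationalize to convert ∞-∞ to 0/0 form:
  lim(x→0) 7/sin(4x) - 7/(4x) = 0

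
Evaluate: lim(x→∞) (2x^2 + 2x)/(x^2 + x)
This is an ∞/∞ indeterminate form.

Apply L'Hôpital's rule: differentiate numerator and denominator separately.
  f(x) = 2·x^2 + 2·x   ⇒   f'(x) = 4·x + 2
  g(x) = x^2 + x   ⇒   g'(x) = 2·x + 1
  lim(x→∞) f'(x)/g'(x) = lim(x→∞) (4·x + 2)/(2·x + 1)
  = 2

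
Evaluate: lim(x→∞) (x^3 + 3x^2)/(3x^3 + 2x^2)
This is an ∞/∞ indeterminate form.

Apply L'Hôpital's rule: differentiate numerator and denominator separately.
  f(x) = x^3 + 3·x^2   ⇒   f'(x) = 3·x^2 + 6·x
  g(x) = 3·x^3 + 2·x^2   ⇒   g'(x) = 9·x^2 + 4·x
  lim(x→∞) f'(x)/g'(x) = lim(x→∞) (3·x^2 + 6·x)/(9·x^2 + 4·x)
  = 1/3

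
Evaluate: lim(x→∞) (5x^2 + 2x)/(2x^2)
This is an ∞/∞ indeterminate form.

Apply L'Hôpital's rule: differentiate numerator and denominator separately.
  f(x) = 5·x^2 + 2·x   ⇒   f'(x) = 10·x + 2
  g(x) = 2·x^2   ⇒   g'(x) = 4·x
  lim(x→∞) f'(x)/g'(x) = lim(x→∞) (10·x + 2)/(4·x)
  = 5/2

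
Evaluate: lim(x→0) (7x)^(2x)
This is an exponential indeterminate form.

For exponential indeterminate forms, take the natural log:
  Let L = lim(x→0) (7x)^(2x)
  Then ln(L) = lim(x→0) [exponent × ln(base)]
  Evaluate using L'Hôpital or standard limits, then exponentiate.
  L = 1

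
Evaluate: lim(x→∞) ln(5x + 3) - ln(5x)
This is an ∞-∞ indeterminate form.

Combine fractions or rationalize to convert ∞-∞ to 0/0 form:
  lim(x→∞) ln(5x + 3) - ln(5x) = 0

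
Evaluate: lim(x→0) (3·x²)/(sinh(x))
This is a 0/0 indeterminate form.

Apply L'Hôpital's rule: differentiate numerator and denominator separately.
  f(x) = 3·x^2   ⇒   f'(x) = 6·x
  g(x) = sinh(x)   ⇒   g'(x) = cosh(x)
  lim(x→0) f'(x)/g'(x) = lim(x→0) (6·x)/(cosh(x))
  = 0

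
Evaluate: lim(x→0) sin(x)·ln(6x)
This is a 0·∞ indeterminate form.

Rewrite 0·∞ as a quotient (0/0 or ∞/∞ form), then apply L'Hôpital's rule:
  lim(x→0) sin(x)·ln(6x) = 0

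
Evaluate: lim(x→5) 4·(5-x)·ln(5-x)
This is a 0·∞ indeterminate form.

Rewrite 0·∞ as a quotient (0/0 or ∞/∞ form), then apply L'Hôpital's rule:
  lim(x→5) 4·(5-x)·ln(5-x) = 0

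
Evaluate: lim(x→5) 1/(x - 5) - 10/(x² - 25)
This is an ∞-∞ indeterminate form.

Combine fractions or rationalize to convert ∞-∞ to 0/0 form:
  lim(x→5) 1/(x - 5) - 10/(x² - 25) = 1/10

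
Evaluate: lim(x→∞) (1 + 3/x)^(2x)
This is an exponential indeterminate form.

For exponential indeterminate forms, take the natural log:
  Let L = lim(x→∞) (1 + 3/x)^(2x)
  Then ln(L) = lim(x→∞) [exponent × ln(base)]
  Evaluate using L'Hôpital or standard limits, then exponentiate.
  L = e^(6)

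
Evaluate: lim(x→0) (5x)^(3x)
This is an exponential indeterminate form.

For exponential indeterminate forms, take the natural log:
  Let L = lim(x→0) (5x)^(3x)
  Then ln(L) = lim(x→0) [exponent × ln(base)]
  Evaluate using L'Hôpital or standard limits, then exponentiate.
  L = 1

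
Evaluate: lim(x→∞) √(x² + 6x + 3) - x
This is an ∞-∞ indeterminate form.

Combine fractions or rationalize to convert ∞-∞ to 0/0 form:
  lim(x→∞) √(x² + 6x + 3) - x = 3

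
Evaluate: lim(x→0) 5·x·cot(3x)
This is a 0·∞ indeterminate form.

Rewrite 0·∞ as a quotient (0/0 or ∞/∞ form), then apply L'Hôpital's rule:
  lim(x→0) 5·x·cot(3x) = 5/3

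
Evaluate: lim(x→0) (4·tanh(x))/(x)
This is a 0/0 indeterminate form.

Apply L'Hôpital's rule: differentiate numerator and denominator separately.
  f(x) = 4·tanh(x)   ⇒   f'(x) = 4 - 4·tanh(x)^2
  g(x) = x   ⇒   g'(x) = 1
  lim(x→0) f'(x)/g'(x) = lim(x→0) (4 - 4·tanh(x)^2)/(1)
  = 4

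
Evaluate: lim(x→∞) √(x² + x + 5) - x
This is an ∞-∞ indeterminate form.

Combine fractions or rationalize to convert ∞-∞ to 0/0 form:
  lim(x→∞) √(x² + x + 5) - x = 1/2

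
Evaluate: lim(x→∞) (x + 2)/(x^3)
This is an ∞/∞ indeterminate form.

Apply L'Hôpital's rule: differentiate numerator and denominator separately.
  f(x) = x + 2   ⇒   f'(x) = 1
  g(x) = x^3   ⇒   g'(x) = 3·x^2
  lim(x→∞) f'(x)/g'(x) = lim(x→∞) (1)/(3·x^2)
  = 0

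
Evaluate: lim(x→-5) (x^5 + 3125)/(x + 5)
This is a standard limit.

Factor or rationalize the expression:
  lim(x→-5) (x^5 + 3125)/(x + 5) = 3125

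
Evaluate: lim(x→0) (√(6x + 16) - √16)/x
This is a standard limit.

Factor or rationalize the expression:
  lim(x→0) (√(6x + 16) - √16)/x = 3/4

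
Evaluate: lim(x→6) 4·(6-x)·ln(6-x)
This is a 0·∞ indeterminate form.

Rewrite 0·∞ as a quotient (0/0 or ∞/∞ form), then apply L'Hôpital's rule:
  lim(x→6) 4·(6-x)·ln(6-x) = 0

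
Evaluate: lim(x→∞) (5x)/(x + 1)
This is an ∞/∞ indeterminate form.

Apply L'Hôpital's rule: differentiate numerator and denominator separately.
  f(x) = 5·x   ⇒   f'(x) = 5
  g(x) = x + 1   ⇒   g'(x) = 1
  lim(x→∞) f'(x)/g'(x) = lim(x→∞) (5)/(1)
  = 5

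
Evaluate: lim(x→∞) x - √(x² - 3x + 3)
This is an ∞-∞ indeterminate form.

Combine fractions or rationalize to convert ∞-∞ to 0/0 form:
  lim(x→∞) x - √(x² - 3x + 3) = 3/2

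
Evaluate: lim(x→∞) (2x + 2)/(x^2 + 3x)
This is an ∞/∞ indeterminate form.

Apply L'Hôpital's rule: differentiate numerator and denominator separately.
  f(x) = 2·x + 2   ⇒   f'(x) = 2
  g(x) = x^2 + 3·x   ⇒   g'(x) = 2·x + 3
  lim(x→∞) f'(x)/g'(x) = lim(x→∞) (2)/(2·x + 3)
  = 0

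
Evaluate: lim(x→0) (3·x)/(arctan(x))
This is a 0/0 indeterminate form.

Apply L'Hôpital's rule: differentiate numerator and denominator separately.
  f(x) = 3·x   ⇒   f'(x) = 3
  g(x) = atan(x)   ⇒   g'(x) = 1/(x^2 + 1)
  lim(x→0) f'(x)/g'(x) = lim(x→0) (3)/(1/(x^2 + 1))
  = 3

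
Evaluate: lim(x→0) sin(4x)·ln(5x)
This is a 0·∞ indeterminate form.

Rewrite 0·∞ as a quotient (0/0 or ∞/∞ form), then apply L'Hôpital's rule:
  lim(x→0) sin(4x)·ln(5x) = 0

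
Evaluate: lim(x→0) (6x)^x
This is an exponential indeterminate form.

For exponential indeterminate forms, take the natural log:
  Let L = lim(x→0) (6x)^x
  Then ln(L) = lim(x→0) [exponent × ln(base)]
  Evaluate using L'Hôpital or standard limits, then exponentiate.
  L = 1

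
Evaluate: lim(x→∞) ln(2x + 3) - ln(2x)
This is an ∞-∞ indeterminate form.

Combine fractions or rationalize to convert ∞-∞ to 0/0 form:
  lim(x→∞) ln(2x + 3) - ln(2x) = 0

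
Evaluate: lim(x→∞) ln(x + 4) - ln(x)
This is an ∞-∞ indeterminate form.

Combine fractions or rationalize to convert ∞-∞ to 0/0 form:
  lim(x→∞) ln(x + 4) - ln(x) = 0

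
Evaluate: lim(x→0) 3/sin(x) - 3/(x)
This is an ∞-∞ indeterminate form.

Combine fractions or rationalize to convert ∞-∞ to 0/0 form:
  lim(x→0) 3/sin(x) - 3/(x) = 0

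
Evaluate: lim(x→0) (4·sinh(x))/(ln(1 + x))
This is a 0/0 indeterminate form.

Apply L'Hôpital's rule: differentiate numerator and denominator separately.
  f(x) = 4·sinh(x)   ⇒   f'(x) = 4·cosh(x)
  g(x) = ln(x + 1)   ⇒   g'(x) = 1/(x + 1)
  lim(x→0) f'(x)/g'(x) = lim(x→0) (4·cosh(x))/(1/(x + 1))
  = 4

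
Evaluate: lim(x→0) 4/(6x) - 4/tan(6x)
This is an ∞-∞ indeterminate form.

Combine fractions or rationalize to convert ∞-∞ to 0/0 form:
  lim(x→0) 4/(6x) - 4/tan(6x) = 0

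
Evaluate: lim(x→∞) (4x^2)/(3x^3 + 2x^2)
This is an ∞/∞ indeterminate form.

Apply L'Hôpital's rule: differentiate numerator and denominator separately.
  f(x) = 4·x^2   ⇒   f'(x) = 8·x
  g(x) = 3·x^3 + 2·x^2   ⇒   g'(x) = 9·x^2 + 4·x
  lim(x→∞) f'(x)/g'(x) = lim(x→∞) (8·x)/(9·x^2 + 4·x)
  = 0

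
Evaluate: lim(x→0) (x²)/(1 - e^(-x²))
This is a 0/0 indeterminate form.

Apply L'Hôpital's rule: differentiate numerator and denominator separately.
  f(x) = x^2   ⇒   f'(x) = 2·x
  g(x) = 1 - e^(-x^2)   ⇒   g'(x) = 2·x·e^(-x^2)
  lim(x→0) f'(x)/g'(x) = lim(x→0) (2·x)/(2·x·e^(-x^2))
  = 1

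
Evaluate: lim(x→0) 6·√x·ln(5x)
This is a 0·∞ indeterminate form.

Rewrite 0·∞ as a quotient (0/0 or ∞/∞ form), then apply L'Hôpital's rule:
  lim(x→0) 6·√x·ln(5x) = 0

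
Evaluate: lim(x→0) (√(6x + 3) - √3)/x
This is a standard limit.

Factor or rationalize the expression:
  lim(x→0) (√(6x + 3) - √3)/x = sqrt(3)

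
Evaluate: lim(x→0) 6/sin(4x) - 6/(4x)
This is an ∞-∞ indeterminate form.

Combine fractions or rationalize to convert ∞-∞ to 0/0 form:
  lim(x→0) 6/sin(4x) - 6/(4x) = 0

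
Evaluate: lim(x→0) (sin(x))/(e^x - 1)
This is a 0/0 indeterminate form.

Apply L'Hôpital's rule: differentiate numerator and denominator separately.
  f(x) = sin(x)   ⇒   f'(x) = cos(x)
  g(x) = e^(x) - 1   ⇒   g'(x) = e^(x)
  lim(x→0) f'(x)/g'(x) = lim(x→0) (cos(x))/(e^(x))
  = 1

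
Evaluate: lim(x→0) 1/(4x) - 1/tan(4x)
This is an ∞-∞ indeterminate form.

Combine fractions or rationalize to convert ∞-∞ to 0/0 form:
  lim(x→0) 1/(4x) - 1/tan(4x) = 0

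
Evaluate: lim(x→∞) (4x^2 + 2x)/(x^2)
This is an ∞/∞ indeterminate form.

Apply L'Hôpital's rule: differentiate numerator and denominator separately.
  f(x) = 4·x^2 + 2·x   ⇒   f'(x) = 8·x + 2
  g(x) = x^2   ⇒   g'(x) = 2·x
  lim(x→∞) f'(x)/g'(x) = lim(x→∞) (8·x + 2)/(2·x)
  = 4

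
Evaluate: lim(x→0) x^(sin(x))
This is an exponential indeterminate form.

For exponential indeterminate forms, take the natural log:
  Let L = lim(x→0) x^(sin(x))
  Then ln(L) = lim(x→0) [exponent × ln(base)]
  Evaluate using L'Hôpital or standard limits, then exponentiate.
  L = 1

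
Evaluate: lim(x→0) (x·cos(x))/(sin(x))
This is a 0/0 indeterminate form.

Apply L'Hôpital's rule: differentiate numerator and denominator separately.
  f(x) = x·cos(x)   ⇒   f'(x) = -x·sin(x) + cos(x)
  g(x) = sin(x)   ⇒   g'(x) = cos(x)
  lim(x→0) f'(x)/g'(x) = lim(x→0) (-x·sin(x) + cos(x))/(cos(x))
  = 1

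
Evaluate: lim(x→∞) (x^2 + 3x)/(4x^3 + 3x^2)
This is an ∞/∞ indeterminate form.

Apply L'Hôpital's rule: differentiate numerator and denominator separately.
  f(x) = x^2 + 3·x   ⇒   f'(x) = 2·x + 3
  g(x) = 4·x^3 + 3·x^2   ⇒   g'(x) = 12·x^2 + 6·x
  lim(x→∞) f'(x)/g'(x) = lim(x→∞) (2·x + 3)/(12·x^2 + 6·x)
  = 0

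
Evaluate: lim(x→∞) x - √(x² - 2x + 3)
This is an ∞-∞ indeterminate form.

Combine fractions or rationalize to convert ∞-∞ to 0/0 form:
  lim(x→∞) x - √(x² - 2x + 3) = 1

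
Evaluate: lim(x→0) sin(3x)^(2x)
This is an exponential indeterminate form.

For exponential indeterminate forms, take the natural log:
  Let L = lim(x→0) sin(3x)^(2x)
  Then ln(L) = lim(x→0) [exponent × ln(base)]
  Evaluate using L'Hôpital or standard limits, then exponentiate.
  L = 1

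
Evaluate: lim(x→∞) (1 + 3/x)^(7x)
This is an exponential indeterminate form.

For exponential indeterminate forms, take the natural log:
  Let L = lim(x→∞) (1 + 3/x)^(7x)
  Then ln(L) = lim(x→∞) [exponent × ln(base)]
  Evaluate using L'Hôpital or standard limits, then exponentiate.
  L = e^(21)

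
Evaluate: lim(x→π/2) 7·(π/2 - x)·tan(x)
This is a 0·∞ indeterminate form.

Rewrite 0·∞ as a quotient (0/0 or ∞/∞ form), then apply L'Hôpital's rule:
  lim(x→π/2) 7·(π/2 - x)·tan(x) = 7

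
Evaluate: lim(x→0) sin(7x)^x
This is an exponential indeterminate form.

For exponential indeterminate forms, take the natural log:
  Let L = lim(x→0) sin(7x)^x
  Then ln(L) = lim(x→0) [exponent × ln(base)]
  Evaluate using L'Hôpital or standard limits, then exponentiate.
  L = 1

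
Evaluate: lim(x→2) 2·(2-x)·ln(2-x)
This is a 0·∞ indeterminate form.

Rewrite 0·∞ as a quotient (0/0 or ∞/∞ form), then apply L'Hôpital's rule:
  lim(x→2) 2·(2-x)·ln(2-x) = 0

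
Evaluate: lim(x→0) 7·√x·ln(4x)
This is a 0·∞ indeterminate form.

Rewrite 0·∞ as a quotient (0/0 or ∞/∞ form), then apply L'Hôpital's rule:
  lim(x→0) 7·√x·ln(4x) = 0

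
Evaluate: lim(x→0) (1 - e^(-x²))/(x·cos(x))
This is a 0/0 indeterminate form.

Apply L'Hôpital's rule: differentiate numerator and denominator separately.
  f(x) = 1 - e^(-x^2)   ⇒   f'(x) = 2·x·e^(-x^2)
  g(x) = x·cos(x)   ⇒   g'(x) = -x·sin(x) + cos(x)
  lim(x→0) f'(x)/g'(x) = lim(x→0) (2·x·e^(-x^2))/(-x·sin(x) + cos(x))
  = 0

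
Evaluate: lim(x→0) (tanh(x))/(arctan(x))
This is a 0/0 indeterminate form.

Apply L'Hôpital's rule: differentiate numerator and denominator separately.
  f(x) = tanh(x)   ⇒   f'(x) = 1 - tanh(x)^2
  g(x) = atan(x)   ⇒   g'(x) = 1/(x^2 + 1)
  lim(x→0) f'(x)/g'(x) = lim(x→0) (1 - tanh(x)^2)/(1/(x^2 + 1))
  = 1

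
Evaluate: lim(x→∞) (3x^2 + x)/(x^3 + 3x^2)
This is an ∞/∞ indeterminate form.

Apply L'Hôpital's rule: differentiate numerator and denominator separately.
  f(x) = 3·x^2 + x   ⇒   f'(x) = 6·x + 1
  g(x) = x^3 + 3·x^2   ⇒   g'(x) = 3·x^2 + 6·x
  lim(x→∞) f'(x)/g'(x) = lim(x→∞) (6·x + 1)/(3·x^2 + 6·x)
  = 0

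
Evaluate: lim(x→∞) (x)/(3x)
This is an ∞/∞ indeterminate form.

Apply L'Hôpital's rule: differentiate numerator and denominator separately.
  f(x) = x   ⇒   f'(x) = 1
  g(x) = 3·x   ⇒   g'(x) = 3
  lim(x→∞) f'(x)/g'(x) = lim(x→∞) (1)/(3)
  = 1/3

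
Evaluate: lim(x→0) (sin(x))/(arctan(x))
This is a 0/0 indeterminate form.

Apply L'Hôpital's rule: differentiate numerator and denominator separately.
  f(x) = sin(x)   ⇒   f'(x) = cos(x)
  g(x) = atan(x)   ⇒   g'(x) = 1/(x^2 + 1)
  lim(x→0) f'(x)/g'(x) = lim(x→0) (cos(x))/(1/(x^2 + 1))
  = 1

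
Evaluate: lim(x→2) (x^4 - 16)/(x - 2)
This is a standard limit.

Factor or rationalize the expression:
  lim(x→2) (x^4 - 16)/(x - 2) = 32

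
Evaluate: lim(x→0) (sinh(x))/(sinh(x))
This is a 0/0 indeterminate form.

Apply L'Hôpital's rule: differentiate numerator and denominator separately.
  f(x) = sinh(x)   ⇒   f'(x) = cosh(x)
  g(x) = sinh(x)   ⇒   g'(x) = cosh(x)
  lim(x→0) f'(x)/g'(x) = lim(x→0) (cosh(x))/(cosh(x))
  = 1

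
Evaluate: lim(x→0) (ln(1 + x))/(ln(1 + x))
This is a 0/0 indeterminate form.

Apply L'Hôpital's rule: differentiate numerator and denominator separately.
  f(x) = ln(x + 1)   ⇒   f'(x) = 1/(x + 1)
  g(x) = ln(x + 1)   ⇒   g'(x) = 1/(x + 1)
  lim(x→0) f'(x)/g'(x) = lim(x→0) (1/(x + 1))/(1/(x + 1))
  = 1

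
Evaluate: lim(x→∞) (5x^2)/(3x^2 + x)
This is an ∞/∞ indeterminate form.

Apply L'Hôpital's rule: differentiate numerator and denominator separately.
  f(x) = 5·x^2   ⇒   f'(x) = 10·x
  g(x) = 3·x^2 + x   ⇒   g'(x) = 6·x + 1
  lim(x→∞) f'(x)/g'(x) = lim(x→∞) (10·x)/(6·x + 1)
  = 5/3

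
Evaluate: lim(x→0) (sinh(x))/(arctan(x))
This is a 0/0 indeterminate form.

Apply L'Hôpital's rule: differentiate numerator and denominator separately.
  f(x) = sinh(x)   ⇒   f'(x) = cosh(x)
  g(x) = atan(x)   ⇒   g'(x) = 1/(x^2 + 1)
  lim(x→0) f'(x)/g'(x) = lim(x→0) (cosh(x))/(1/(x^2 + 1))
  = 1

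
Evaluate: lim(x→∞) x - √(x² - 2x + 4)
This is an ∞-∞ indeterminate form.

Combine fractions or rationalize to convert ∞-∞ to 0/0 form:
  lim(x→∞) x - √(x² - 2x + 4) = 1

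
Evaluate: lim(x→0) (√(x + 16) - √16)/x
This is a standard limit.

Factor or rationalize the expression:
  lim(x→0) (√(x + 16) - √16)/x = 1/8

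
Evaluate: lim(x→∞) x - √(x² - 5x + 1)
This is an ∞-∞ indeterminate form.

Combine fractions or rationalize to convert ∞-∞ to 0/0 form:
  lim(x→∞) x - √(x² - 5x + 1) = 5/2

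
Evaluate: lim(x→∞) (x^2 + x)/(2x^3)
This is an ∞/∞ indeterminate form.

Apply L'Hôpital's rule: differentiate numerator and denominator separately.
  f(x) = x^2 + x   ⇒   f'(x) = 2·x + 1
  g(x) = 2·x^3   ⇒   g'(x) = 6·x^2
  lim(x→∞) f'(x)/g'(x) = lim(x→∞) (2·x + 1)/(6·x^2)
  = 0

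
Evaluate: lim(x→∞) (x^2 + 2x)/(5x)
This is an ∞/∞ indeterminate form.

Apply L'Hôpital's rule: differentiate numerator and denominator separately.
  f(x) = x^2 + 2·x   ⇒   f'(x) = 2·x + 2
  g(x) = 5·x   ⇒   g'(x) = 5
  lim(x→∞) f'(x)/g'(x) = lim(x→∞) (2·x + 2)/(5)
  = ∞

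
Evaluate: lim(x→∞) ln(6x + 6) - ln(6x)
This is an ∞-∞ indeterminate form.

Combine fractions or rationalize to convert ∞-∞ to 0/0 form:
  lim(x→∞) ln(6x + 6) - ln(6x) = 0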